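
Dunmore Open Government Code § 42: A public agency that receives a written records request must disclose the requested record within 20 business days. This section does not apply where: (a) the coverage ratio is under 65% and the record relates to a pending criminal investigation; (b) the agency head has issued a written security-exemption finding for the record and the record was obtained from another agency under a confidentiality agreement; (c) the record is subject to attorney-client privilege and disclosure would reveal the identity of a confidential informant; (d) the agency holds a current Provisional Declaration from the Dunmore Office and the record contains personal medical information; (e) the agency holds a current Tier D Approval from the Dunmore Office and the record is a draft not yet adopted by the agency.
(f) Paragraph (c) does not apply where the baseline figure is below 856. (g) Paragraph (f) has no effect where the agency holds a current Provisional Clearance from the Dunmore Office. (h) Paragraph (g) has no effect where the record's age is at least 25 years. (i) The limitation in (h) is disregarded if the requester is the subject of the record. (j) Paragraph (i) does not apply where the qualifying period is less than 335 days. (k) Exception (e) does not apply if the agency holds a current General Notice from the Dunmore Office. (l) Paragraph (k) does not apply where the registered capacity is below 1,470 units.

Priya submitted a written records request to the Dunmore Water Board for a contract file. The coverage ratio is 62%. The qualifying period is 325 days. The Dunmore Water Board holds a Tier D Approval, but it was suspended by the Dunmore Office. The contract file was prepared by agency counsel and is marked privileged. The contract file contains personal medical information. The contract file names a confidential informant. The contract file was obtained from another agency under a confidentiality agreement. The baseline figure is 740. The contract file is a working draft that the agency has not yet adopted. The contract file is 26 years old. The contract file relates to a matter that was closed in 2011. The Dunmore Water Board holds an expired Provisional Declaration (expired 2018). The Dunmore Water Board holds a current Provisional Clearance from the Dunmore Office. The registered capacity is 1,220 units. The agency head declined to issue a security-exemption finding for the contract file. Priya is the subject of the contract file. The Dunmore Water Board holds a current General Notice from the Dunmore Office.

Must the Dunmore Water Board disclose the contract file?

Yes — the Dunmore Water Board must disclose the contract file.

Exception (a) requires that the record relates to a pending criminal investigation; but the contract file relates to a closed matter, so (a) is unavailable.
Exception (b) requires that the agency head has issued a written security-exemption finding for the record; but the agency head declined to issue a security-exemption finding, so (b) is unavailable.
Exception (c) is satisfied on its face — the contract file is privileged; the contract file names a confidential informant. But: (f) operates against (c): the baseline figure is 740, below the 856 limit. (g) would limit (f) — a current Provisional Clearance is held — but (h) sets (g) aside: (h) applies — the record's age is 26 years, meeting the 25 years threshold. (i) would limit (h) — Priya is the subject of the contract file — but (j) sets (i) aside: (j) operates against (i): the qualifying period is 325 days, less than the 335 days limit. Exception (c) does not apply.
Exception (d) requires that the agency holds a current Provisional Declaration from the Dunmore Office; but the Provisional Declaration is not current, so (d) is unavailable.
Exception (e) requires that the agency holds a current Tier D Approval from the Dunmore Office; but the Tier D Approval is not current, so (e) is unavailable.
Every exception is unavailable, so the rule governs.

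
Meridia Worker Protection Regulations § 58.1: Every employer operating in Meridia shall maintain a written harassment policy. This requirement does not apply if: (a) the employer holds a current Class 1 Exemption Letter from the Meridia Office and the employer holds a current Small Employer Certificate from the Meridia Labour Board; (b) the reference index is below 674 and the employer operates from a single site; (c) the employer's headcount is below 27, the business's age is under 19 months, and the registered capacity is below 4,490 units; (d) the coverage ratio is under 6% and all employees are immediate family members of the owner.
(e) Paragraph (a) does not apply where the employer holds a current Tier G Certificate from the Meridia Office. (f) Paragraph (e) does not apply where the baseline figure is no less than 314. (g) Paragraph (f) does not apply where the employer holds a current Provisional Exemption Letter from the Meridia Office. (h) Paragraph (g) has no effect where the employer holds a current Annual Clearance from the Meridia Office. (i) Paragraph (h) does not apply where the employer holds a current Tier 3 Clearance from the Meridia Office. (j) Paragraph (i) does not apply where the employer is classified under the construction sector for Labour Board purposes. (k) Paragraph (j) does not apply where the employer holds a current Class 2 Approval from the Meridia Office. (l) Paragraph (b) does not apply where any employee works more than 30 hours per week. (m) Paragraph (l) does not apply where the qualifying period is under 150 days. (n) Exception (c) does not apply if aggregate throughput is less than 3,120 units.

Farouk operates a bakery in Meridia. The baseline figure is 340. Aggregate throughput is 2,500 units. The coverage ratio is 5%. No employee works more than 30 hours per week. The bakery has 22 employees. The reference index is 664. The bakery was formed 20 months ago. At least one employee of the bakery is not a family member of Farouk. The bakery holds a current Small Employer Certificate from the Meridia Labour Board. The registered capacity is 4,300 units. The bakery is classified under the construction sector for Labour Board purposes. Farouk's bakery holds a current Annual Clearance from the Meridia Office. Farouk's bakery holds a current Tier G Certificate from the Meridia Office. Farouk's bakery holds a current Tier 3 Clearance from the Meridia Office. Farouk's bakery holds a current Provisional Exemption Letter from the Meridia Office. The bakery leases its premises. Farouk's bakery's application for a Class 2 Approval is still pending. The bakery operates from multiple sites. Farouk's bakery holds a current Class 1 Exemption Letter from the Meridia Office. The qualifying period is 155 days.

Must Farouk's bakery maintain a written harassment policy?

No — exception (a) applies; Farouk's bakery is not required to maintain a written harassment policy.

Exception (a): a current Class 1 Exemption Letter is held; a current Small Employer Certificate is held — every condition holds. As to paragraphs (e)–(k): (e) is triggered (a current Tier G Certificate is held), but is itself disapplied by (f): (f) operates against (e): the baseline figure is 340, meeting the 314 threshold. (g) would limit (f) — a current Provisional Exemption Letter is held — but (h) sets (g) aside: (h) operates against (g): a current Annual Clearance is held. (i) applies (a current Tier 3 Clearance is held), but is set aside by (j): (j) operates against (i): the bakery is classified under the construction sector. (k), which would lift (j), is not engaged — there is no Class 2 Approval in force. So (a) applies.
Exception (b) does not apply: the employer operates from multiple sites.
Exception (c) does not apply: the business's age is 20 months, not under 19 months.
Exception (d) fails — at least one employee is not a family member.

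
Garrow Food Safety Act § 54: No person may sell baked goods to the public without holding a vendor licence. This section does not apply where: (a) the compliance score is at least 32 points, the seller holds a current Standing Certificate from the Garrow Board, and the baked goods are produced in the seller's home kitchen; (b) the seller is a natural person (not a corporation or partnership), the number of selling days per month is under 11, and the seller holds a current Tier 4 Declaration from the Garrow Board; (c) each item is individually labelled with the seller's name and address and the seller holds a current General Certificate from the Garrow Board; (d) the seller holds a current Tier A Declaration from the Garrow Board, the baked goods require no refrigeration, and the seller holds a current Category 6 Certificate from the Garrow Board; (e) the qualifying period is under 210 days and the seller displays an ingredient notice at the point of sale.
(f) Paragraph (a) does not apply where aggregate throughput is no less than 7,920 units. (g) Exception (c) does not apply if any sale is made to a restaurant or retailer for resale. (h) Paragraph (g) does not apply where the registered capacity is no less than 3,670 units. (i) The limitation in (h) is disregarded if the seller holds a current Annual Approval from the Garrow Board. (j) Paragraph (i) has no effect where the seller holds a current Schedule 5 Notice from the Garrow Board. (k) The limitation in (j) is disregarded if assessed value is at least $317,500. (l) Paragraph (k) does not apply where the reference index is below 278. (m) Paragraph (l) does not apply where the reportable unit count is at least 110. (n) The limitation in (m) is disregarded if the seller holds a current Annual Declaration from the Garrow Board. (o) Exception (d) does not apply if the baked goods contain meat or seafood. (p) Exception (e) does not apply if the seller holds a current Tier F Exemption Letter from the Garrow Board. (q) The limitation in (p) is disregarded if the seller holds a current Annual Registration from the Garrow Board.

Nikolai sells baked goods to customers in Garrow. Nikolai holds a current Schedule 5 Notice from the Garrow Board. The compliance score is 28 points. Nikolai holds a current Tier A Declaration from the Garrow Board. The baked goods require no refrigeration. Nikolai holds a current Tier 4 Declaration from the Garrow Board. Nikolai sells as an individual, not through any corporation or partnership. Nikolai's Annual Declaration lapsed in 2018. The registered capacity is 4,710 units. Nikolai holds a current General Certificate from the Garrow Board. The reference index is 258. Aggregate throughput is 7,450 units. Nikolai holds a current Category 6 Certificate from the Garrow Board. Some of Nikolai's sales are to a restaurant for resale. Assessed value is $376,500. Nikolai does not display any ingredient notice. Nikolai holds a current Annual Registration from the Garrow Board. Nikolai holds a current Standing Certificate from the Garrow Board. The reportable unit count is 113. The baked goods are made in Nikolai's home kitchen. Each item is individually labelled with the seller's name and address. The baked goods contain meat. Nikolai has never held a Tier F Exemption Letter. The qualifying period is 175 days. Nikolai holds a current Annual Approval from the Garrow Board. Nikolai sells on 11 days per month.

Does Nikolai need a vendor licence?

Yes — Nikolai must hold a vendor licence.

Exception (a) fails — the compliance score is 28 points, short of 32 points.
Exception (b) does not apply: the number of selling days per month is 11, not under 11.
Exception (c): items are individually labelled; a current General Certificate is held — every condition holds. But applying paragraphs (g)–(n): (g) operates against (c): some sales are to a restaurant for resale. (h) is engaged (the registered capacity is 4,710 units, meeting the 3,670 units threshold), but is displaced by (i): (i) operates against (h): a current Annual Approval is held. (j) would limit (i) — a current Schedule 5 Notice is held — but (k) sets (j) aside: (k) applies — assessed value is $376,500, meeting the $317,500 threshold. (l) is triggered (the reference index is 258, below the 278 limit), but is overridden by (m): (m) is triggered — the reportable unit count is 113, meeting the 110 threshold. (n) does not operate here (the Annual Declaration is not current), so (m) stands. So (c) is unavailable.
Exception (d)'s conditions are all satisfied: a current Tier A Declaration is held; the baked goods are shelf-stable; a current Category 6 Certificate is held. But: (o) operates — the baked goods contain meat. (d) is therefore removed.
Exception (e) does not apply: no ingredient notice is displayed.
None of the exceptions is available; § 54 applies in full.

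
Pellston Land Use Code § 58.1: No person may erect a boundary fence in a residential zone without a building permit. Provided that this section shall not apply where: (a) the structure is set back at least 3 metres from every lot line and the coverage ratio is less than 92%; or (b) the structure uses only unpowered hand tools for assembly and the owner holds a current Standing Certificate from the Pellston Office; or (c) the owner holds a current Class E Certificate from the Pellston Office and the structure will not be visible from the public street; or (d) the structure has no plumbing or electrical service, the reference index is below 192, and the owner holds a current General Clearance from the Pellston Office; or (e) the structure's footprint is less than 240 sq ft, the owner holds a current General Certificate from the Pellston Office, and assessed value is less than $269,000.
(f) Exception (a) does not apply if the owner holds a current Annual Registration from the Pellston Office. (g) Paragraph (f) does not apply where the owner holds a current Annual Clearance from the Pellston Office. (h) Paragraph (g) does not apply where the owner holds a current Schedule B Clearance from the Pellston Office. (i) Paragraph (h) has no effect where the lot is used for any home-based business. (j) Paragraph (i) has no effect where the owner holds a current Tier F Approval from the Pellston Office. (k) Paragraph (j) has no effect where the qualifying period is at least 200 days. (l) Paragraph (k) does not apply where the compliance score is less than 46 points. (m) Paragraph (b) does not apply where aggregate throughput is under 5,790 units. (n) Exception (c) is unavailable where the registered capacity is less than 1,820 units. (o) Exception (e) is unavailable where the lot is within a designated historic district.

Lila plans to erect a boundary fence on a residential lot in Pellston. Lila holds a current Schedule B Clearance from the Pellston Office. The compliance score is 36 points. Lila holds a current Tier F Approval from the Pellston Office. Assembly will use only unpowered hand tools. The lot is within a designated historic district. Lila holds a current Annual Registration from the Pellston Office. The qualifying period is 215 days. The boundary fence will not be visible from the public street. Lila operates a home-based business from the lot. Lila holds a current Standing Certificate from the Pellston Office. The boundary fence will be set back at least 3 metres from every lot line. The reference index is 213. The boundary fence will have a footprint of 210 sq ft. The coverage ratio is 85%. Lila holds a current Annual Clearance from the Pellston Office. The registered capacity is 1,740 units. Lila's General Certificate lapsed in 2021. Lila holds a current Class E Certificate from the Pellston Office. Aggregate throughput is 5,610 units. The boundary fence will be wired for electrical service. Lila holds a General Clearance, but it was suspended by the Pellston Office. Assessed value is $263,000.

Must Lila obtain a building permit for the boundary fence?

Yes — Lila must obtain a building permit.

Exception (a): the setback is at least 3 m on every side; the coverage ratio is 85%, less than the 92% limit — every condition holds. But: (f) operates against (a): a current Annual Registration is held. (g) applies (a current Annual Clearance is held), but is itself disapplied by (h): (h) applies — a current Schedule B Clearance is held. (i) would limit (h) — a home-based business operates on the lot — but (j) sets (i) aside: (j) is triggered — a current Tier F Approval is held. (k) is triggered (the qualifying period is 215 days, meeting the 200 days threshold), but is overridden by (l): (l) operates against (k): the compliance score is 36 points, less than the 46 points limit. So (a) is unavailable.
Exception (b) is satisfied on its face — assembly uses only hand tools; a current Standing Certificate is held. Turning to paragraph (m): (m) operates against (b): aggregate throughput is 5,610 units, under the 5,790 units limit. So (b) is unavailable.
Exception (c): a current Class E Certificate is held; the structure will not be visible from the street — every condition holds. But: (n) operates against (c): the registered capacity is 1,740 units, less than the 1,820 units limit. Exception (c) does not apply.
Exception (d) does not apply: electrical service is planned.
Exception (e) requires that the owner holds a current General Certificate from the Pellston Office; but no current General Certificate is held, so (e) is unavailable.
No exception is made out. Lila falls within the general rule.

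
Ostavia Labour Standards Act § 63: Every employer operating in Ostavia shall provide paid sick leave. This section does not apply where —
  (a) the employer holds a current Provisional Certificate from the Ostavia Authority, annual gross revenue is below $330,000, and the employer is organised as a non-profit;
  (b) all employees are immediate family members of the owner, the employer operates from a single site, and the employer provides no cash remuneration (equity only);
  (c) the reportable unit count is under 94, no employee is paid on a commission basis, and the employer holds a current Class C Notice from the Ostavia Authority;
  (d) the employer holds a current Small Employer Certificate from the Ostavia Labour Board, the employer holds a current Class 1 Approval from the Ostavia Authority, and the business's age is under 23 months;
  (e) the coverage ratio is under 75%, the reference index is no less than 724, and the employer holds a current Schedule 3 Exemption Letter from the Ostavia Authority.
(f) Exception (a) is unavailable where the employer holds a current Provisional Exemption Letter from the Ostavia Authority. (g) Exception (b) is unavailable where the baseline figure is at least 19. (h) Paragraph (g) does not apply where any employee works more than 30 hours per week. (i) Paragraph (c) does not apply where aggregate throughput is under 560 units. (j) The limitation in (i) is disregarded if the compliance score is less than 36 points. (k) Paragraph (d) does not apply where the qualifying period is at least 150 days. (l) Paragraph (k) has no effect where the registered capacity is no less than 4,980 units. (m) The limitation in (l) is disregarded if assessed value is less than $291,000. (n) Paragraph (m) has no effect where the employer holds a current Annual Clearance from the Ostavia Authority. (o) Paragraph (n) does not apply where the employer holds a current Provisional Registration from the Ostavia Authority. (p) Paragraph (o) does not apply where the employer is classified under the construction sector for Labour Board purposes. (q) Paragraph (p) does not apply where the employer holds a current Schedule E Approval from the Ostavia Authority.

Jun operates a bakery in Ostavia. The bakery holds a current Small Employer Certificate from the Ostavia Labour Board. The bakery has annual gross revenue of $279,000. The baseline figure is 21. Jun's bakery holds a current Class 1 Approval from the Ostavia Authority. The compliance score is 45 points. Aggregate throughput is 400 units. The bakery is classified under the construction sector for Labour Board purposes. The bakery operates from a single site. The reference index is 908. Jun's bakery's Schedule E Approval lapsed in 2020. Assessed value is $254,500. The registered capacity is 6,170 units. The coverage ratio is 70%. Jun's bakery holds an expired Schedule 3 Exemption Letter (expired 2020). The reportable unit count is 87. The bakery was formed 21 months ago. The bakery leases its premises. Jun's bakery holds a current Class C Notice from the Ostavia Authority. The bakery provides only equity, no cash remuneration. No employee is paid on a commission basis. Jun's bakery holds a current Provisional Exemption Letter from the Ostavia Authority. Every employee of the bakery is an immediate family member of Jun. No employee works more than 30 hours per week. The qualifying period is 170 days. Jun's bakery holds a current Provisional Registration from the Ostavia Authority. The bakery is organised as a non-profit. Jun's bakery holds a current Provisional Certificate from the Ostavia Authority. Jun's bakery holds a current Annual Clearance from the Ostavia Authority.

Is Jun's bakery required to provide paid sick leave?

Exception (a) is satisfied on its face — a current Provisional Certificate is held; annual gross revenue is $279,000, below the $330,000 limit; the employer is a non-profit. However, paragraph (f) must be considered: (f) applies — a current Provisional Exemption Letter is held. Exception (a) does not apply.
All of (b)'s requirements are met (every employee is an immediate family member; the employer operates from a single site; remuneration is equity-only). But: (g) operates against (b): the baseline figure is 21, meeting the 19 threshold. (h) is not engaged (no employee exceeds 30 hours/week), so (g) stands. Exception (b) does not apply.
Exception (c)'s conditions are all satisfied: the reportable unit count is 87, under the 94 limit; no employee is paid on commission; a current Class C Notice is held. However, paragraphs (i)–(j) must be considered: (i) operates against (c): aggregate throughput is 400 units, under the 560 units limit. (j), which would lift (i), is not engaged — the compliance score is 45 points, not less than 36 points. So (c) is unavailable.
All of (d)'s requirements are met (a current Small Employer Certificate is held; a current Class 1 Approval is held; the business's age is 21 months, under the 23 months limit). Considering the limiting provisions: (k) would limit (d) — the qualifying period is 170 days, meeting the 150 days threshold — but (l) sets (k) aside: (l) is triggered — the registered capacity is 6,170 units, meeting the 4,980 units threshold. (m) operates (assessed value is $254,500, less than the $291,000 limit), but is set aside by (n): (n) operates against (m): a current Annual Clearance is held. (o) would limit (n) — a current Provisional Registration is held — but (p) sets (o) aside: (p) operates against (o): the bakery is classified under the construction sector. (q), which would lift (p), does not operate here — no current Schedule E Approval is held. So (d) applies.
Exception (e) requires that the employer holds a current Schedule 3 Exemption Letter from the Ostavia Authority; but no current Schedule 3 Exemption Letter is held, so (e) is unavailable.

No — exception (d) applies; Jun's bakery is not required to provide paid sick leave.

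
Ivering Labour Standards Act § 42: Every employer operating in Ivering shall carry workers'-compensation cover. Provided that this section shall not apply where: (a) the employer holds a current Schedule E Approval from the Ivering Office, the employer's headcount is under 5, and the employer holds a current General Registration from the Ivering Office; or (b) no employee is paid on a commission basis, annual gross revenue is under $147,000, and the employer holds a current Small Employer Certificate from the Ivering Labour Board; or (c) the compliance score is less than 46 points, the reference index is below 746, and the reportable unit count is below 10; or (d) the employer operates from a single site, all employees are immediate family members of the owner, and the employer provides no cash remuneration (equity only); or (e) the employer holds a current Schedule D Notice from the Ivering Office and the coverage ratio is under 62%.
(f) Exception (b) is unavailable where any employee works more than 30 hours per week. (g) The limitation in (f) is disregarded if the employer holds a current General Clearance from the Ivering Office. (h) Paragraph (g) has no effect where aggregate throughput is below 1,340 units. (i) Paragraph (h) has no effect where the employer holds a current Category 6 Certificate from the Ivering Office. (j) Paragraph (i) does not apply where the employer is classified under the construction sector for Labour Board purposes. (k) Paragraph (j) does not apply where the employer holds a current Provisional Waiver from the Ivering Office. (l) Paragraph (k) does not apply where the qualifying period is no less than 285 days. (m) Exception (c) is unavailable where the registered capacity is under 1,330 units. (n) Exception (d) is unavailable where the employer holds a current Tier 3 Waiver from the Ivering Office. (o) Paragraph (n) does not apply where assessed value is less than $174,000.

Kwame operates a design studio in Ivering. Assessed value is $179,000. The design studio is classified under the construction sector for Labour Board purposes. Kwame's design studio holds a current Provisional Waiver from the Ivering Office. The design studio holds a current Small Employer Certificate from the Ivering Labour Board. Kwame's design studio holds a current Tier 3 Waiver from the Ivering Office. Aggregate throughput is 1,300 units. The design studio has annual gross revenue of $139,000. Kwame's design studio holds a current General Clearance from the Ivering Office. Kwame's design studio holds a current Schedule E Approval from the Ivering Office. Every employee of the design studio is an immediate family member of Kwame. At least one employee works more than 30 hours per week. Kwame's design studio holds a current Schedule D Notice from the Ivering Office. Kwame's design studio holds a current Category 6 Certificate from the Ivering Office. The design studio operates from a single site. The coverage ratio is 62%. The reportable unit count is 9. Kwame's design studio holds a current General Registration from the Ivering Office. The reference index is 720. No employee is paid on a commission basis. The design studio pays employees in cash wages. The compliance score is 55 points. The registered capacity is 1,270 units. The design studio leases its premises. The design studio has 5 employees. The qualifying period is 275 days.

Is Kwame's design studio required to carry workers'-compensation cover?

No — exception (b) applies; Kwame's design studio is not required to carry workers'-compensation cover.

Exception (a) does not apply: the employer's headcount is 5, not under 5.
Exception (b)'s conditions are all satisfied: no employee is paid on commission; annual gross revenue is $139,000, under the $147,000 limit; a current Small Employer Certificate is held. Considering the limiting provisions: (f) is engaged (at least one employee exceeds 30 hours/week), but yields to (g): (g) operates against (f): a current General Clearance is held. (h) operates (aggregate throughput is 1,300 units, below the 1,340 units limit), but is overridden by (i): (i) is engaged — a current Category 6 Certificate is held. (j) operates (the design studio is classified under the construction sector), but is displaced by (k): (k) applies — a current Provisional Waiver is held. (l), which would lift (k), is not triggered — the qualifying period is 275 days, short of 285 days. Exception (b) stands.
Exception (c) fails — the compliance score is 55 points, not less than 46 points.
Exception (d) fails — employees are paid cash wages.
Exception (e) does not apply: the coverage ratio is 62%, not under 62%.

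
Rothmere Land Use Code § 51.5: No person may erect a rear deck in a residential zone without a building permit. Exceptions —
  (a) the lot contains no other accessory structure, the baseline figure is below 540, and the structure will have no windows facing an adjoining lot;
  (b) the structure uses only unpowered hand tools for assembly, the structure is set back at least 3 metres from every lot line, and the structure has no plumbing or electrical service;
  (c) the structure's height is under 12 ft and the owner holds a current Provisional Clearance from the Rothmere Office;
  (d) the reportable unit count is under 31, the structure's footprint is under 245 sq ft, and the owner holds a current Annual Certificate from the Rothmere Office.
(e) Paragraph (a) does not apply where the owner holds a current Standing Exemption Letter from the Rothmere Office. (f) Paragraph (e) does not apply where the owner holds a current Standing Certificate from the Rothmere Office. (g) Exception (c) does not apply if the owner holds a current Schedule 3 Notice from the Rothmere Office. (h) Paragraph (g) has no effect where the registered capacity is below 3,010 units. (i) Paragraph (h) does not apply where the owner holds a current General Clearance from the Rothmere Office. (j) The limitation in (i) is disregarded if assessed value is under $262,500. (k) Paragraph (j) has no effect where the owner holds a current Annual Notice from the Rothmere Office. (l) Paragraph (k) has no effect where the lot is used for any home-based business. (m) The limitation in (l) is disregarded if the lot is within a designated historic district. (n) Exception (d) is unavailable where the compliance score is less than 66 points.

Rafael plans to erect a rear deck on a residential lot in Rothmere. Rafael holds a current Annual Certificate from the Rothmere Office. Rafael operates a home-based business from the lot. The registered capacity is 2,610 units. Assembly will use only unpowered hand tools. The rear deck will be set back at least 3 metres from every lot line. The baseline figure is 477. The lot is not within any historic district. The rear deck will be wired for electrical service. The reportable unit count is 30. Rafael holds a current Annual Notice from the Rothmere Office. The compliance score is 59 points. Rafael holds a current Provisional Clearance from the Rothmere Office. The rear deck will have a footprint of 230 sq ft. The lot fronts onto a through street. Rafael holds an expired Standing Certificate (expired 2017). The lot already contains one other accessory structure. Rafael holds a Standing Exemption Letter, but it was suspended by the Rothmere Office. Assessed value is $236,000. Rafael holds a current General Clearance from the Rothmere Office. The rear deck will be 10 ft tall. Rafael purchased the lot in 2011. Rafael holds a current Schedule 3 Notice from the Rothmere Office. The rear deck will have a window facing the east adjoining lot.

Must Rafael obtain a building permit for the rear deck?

Exception (a) does not apply: the lot already has another accessory structure.
Exception (b) does not apply: electrical service is planned.
All of (c)'s requirements are met (the structure's height is 10 ft, under the 12 ft limit; a current Provisional Clearance is held). Considering the limiting provisions: (g) is engaged (a current Schedule 3 Notice is held), but is itself disapplied by (h): (h) operates against (g): the registered capacity is 2,610 units, below the 3,010 units limit. (i) is triggered (a current General Clearance is held), but yields to (j): (j) is triggered — assessed value is $236,000, under the $262,500 limit. (k) operates (a current Annual Notice is held), but is itself disapplied by (l): (l) operates against (k): a home-based business operates on the lot. (m) does not operate here (the lot is not in a historic district), so (l) stands. (c) remains available.
Exception (d) is satisfied on its face — the reportable unit count is 30, under the 31 limit; the structure's footprint is 230 sq ft, under the 245 sq ft limit; a current Annual Certificate is held. However, paragraph (n) must be considered: (n) operates against (d): the compliance score is 59 points, less than the 66 points limit. (d) is therefore removed.

No — exception (c) applies; Rafael does not need a building permit.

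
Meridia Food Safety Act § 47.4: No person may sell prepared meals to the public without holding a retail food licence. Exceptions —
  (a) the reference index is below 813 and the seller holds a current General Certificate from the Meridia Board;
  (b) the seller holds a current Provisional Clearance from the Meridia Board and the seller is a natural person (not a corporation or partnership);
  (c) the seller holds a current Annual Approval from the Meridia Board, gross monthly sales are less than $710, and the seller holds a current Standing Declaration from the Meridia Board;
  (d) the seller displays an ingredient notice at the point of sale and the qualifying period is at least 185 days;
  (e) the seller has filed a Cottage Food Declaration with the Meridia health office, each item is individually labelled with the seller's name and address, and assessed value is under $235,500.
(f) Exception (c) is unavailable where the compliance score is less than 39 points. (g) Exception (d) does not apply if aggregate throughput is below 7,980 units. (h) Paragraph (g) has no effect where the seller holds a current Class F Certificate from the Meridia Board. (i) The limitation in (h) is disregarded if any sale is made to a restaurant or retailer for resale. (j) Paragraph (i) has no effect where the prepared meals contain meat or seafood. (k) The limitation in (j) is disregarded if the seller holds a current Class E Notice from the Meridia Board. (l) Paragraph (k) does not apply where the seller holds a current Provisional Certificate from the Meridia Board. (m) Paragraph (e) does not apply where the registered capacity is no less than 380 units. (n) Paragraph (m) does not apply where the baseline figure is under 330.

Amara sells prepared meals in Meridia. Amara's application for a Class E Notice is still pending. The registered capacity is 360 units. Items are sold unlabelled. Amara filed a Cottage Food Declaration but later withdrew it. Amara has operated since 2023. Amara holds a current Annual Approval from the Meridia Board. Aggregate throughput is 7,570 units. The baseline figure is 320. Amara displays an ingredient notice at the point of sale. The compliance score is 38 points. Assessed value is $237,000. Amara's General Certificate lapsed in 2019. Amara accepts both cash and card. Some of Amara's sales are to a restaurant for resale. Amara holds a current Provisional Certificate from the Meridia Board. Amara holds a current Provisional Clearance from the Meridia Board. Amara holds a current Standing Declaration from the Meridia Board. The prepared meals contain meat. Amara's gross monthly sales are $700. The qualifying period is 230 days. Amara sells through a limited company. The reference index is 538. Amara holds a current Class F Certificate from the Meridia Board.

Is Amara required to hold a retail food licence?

Exception (a) fails — no current General Certificate is held.
Exception (b) requires that the seller is a natural person (not a corporation or partnership); but the seller operates through a limited company, so (b) is unavailable.
Exception (c): a current Annual Approval is held; gross monthly sales are $700, less than the $710 limit; a current Standing Declaration is held — every condition holds. But: (f) is engaged — the compliance score is 38 points, less than the 39 points limit. (c) is therefore removed.
All of (d)'s requirements are met (an ingredient notice is displayed; the qualifying period is 230 days, meeting the 185 days threshold). Applying paragraphs (g)–(l): (g) would limit (d) — aggregate throughput is 7,570 units, below the 7,980 units limit — but (h) sets (g) aside: (h) is engaged — a current Class F Certificate is held. (i) operates (some sales are to a restaurant for resale), but is displaced by (j): (j) operates against (i): the prepared meals contain meat. (k) is not triggered (no current Class E Notice is held), so (j) stands. (d) remains available.
Exception (e) fails — the Cottage Food Declaration was withdrawn.

No — exception (d) applies; Amara is not required to hold a retail food licence.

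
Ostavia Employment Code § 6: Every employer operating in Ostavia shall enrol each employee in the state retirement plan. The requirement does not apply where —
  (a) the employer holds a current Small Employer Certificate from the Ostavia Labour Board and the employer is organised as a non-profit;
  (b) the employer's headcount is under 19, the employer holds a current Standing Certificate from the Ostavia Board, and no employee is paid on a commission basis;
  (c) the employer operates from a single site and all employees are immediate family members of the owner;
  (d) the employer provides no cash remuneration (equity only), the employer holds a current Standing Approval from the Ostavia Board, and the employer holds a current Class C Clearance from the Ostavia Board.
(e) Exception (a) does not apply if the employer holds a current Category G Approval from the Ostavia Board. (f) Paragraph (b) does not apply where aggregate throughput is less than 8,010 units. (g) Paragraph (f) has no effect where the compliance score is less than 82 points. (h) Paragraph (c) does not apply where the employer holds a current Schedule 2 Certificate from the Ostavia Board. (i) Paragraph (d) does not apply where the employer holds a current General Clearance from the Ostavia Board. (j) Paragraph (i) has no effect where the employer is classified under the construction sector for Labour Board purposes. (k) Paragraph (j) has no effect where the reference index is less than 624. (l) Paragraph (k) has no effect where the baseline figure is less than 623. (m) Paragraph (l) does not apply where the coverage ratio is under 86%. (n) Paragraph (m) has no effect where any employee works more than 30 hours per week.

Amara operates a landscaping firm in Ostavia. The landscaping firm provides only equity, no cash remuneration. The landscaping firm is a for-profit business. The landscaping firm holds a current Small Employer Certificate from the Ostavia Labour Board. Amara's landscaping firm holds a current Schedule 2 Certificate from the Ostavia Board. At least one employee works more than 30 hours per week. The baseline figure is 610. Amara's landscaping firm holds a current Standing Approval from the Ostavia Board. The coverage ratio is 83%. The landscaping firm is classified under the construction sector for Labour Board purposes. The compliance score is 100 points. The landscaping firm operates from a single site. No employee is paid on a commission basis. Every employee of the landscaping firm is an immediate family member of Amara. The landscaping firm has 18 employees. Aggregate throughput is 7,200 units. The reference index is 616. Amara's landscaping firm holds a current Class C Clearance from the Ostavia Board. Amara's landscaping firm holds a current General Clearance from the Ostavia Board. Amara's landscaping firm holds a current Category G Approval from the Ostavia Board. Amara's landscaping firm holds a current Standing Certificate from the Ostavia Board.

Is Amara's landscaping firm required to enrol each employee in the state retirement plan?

No — exception (d) applies; Amara's landscaping firm is not required to enrol each employee in the state retirement plan.

Exception (a) does not apply: the employer is for-profit.
Exception (b) is satisfied on its face — the employer's headcount is 18, under the 19 limit; a current Standing Certificate is held; no employee is paid on commission. But: (f) is triggered — aggregate throughput is 7,200 units, less than the 8,010 units limit. (g) is not triggered (the compliance score is 100 points, not less than 82 points), so (f) stands. (b) is therefore removed.
All of (c)'s requirements are met (the employer operates from a single site; every employee is an immediate family member). But: (h) operates — a current Schedule 2 Certificate is held. Exception (c) does not apply.
Exception (d)'s conditions are all satisfied: remuneration is equity-only; a current Standing Approval is held; a current Class C Clearance is held. Considering the limiting provisions: (i) operates (a current General Clearance is held), but is itself disapplied by (j): (j) is triggered — the landscaping firm is classified under the construction sector. (k) would limit (j) — the reference index is 616, less than the 624 limit — but (l) sets (k) aside: (l) is triggered — the baseline figure is 610, less than the 623 limit. (m) is engaged (the coverage ratio is 83%, under the 86% limit), but is itself disapplied by (n): (n) operates against (m): at least one employee exceeds 30 hours/week. (d) remains available.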